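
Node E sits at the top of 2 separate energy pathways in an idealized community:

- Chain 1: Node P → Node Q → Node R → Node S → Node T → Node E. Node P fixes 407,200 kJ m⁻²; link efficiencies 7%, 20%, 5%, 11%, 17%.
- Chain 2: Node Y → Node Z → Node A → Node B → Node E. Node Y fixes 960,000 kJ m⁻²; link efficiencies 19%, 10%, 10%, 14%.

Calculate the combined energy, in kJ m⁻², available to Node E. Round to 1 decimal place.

260.7 kJ m⁻²

Chain 1: 407200 × 0.07 × 0.2 × 0.05 × 0.11 × 0.17 = 5.330248 kJ m⁻²
Chain 2: 960000 × 0.19 × 0.1 × 0.1 × 0.14 = 255.36 kJ m⁻²
Total at Node E: 5.330248 + 255.36 = 260.690248 kJ m⁻²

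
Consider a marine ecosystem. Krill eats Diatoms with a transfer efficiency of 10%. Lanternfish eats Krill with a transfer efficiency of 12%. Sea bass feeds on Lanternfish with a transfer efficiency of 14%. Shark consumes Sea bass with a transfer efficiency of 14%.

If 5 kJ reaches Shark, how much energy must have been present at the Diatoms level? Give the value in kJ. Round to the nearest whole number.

Cumulative transfer efficiency: 0.1 × 0.12 × 0.14 × 0.14 = 0.0002352
Diatoms energy = 5 / 0.0002352 = 21259 kJ

21259 kJ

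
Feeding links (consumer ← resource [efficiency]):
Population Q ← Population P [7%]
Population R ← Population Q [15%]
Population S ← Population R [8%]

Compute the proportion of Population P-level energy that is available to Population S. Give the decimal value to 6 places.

Product of link efficiencies: 0.07 × 0.15 × 0.08 = 0.00084

0.000840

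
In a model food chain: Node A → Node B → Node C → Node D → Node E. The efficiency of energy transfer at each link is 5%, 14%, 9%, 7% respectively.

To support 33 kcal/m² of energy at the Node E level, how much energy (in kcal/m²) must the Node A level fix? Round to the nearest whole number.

Cumulative transfer efficiency: 0.05 × 0.14 × 0.09 × 0.07 = 0.0000441
Node A energy = 33 / 0.0000441 = 748299 kcal/m²

748299 kcal/m²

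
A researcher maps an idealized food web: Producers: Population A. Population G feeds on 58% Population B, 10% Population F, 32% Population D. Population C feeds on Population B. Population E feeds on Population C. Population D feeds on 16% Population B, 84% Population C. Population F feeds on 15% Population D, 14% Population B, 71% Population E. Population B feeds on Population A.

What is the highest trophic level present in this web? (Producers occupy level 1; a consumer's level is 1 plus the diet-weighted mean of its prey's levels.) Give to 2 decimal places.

4.70

Population B: 1 + 1 = 2
Population C: 1 + 2 = 3
Population D: 1 + (0.16×2 + 0.84×3) = 3.84
Population E: 1 + 3 = 4
Population F: 1 + (0.15×3.84 + 0.14×2 + 0.71×4) = 4.696
Population G: 1 + (0.58×2 + 0.1×4.696 + 0.32×3.84) = 3.8584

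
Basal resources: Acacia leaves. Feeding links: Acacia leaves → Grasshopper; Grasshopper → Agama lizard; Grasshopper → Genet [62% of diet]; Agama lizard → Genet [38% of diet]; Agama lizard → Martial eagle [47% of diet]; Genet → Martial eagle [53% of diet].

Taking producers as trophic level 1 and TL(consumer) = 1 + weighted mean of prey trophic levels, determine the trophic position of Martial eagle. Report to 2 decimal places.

Grasshopper: 1 + 1 = 2
Agama lizard: 1 + 2 = 3
Genet: 1 + (0.62×2 + 0.38×3) = 3.38
Martial eagle: 1 + (0.47×3 + 0.53×3.38) = 4.2014

4.20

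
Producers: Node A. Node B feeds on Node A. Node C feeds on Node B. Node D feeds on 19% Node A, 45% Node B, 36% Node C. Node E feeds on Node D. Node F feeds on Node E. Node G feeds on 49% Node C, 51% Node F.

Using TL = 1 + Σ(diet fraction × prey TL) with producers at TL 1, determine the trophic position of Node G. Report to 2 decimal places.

5.11

Node B: 1 + 1 = 2
Node C: 1 + 2 = 3
Node D: 1 + (0.19×1 + 0.45×2 + 0.36×3) = 3.17
Node E: 1 + 3.17 = 4.17
Node F: 1 + 4.17 = 5.17
Node G: 1 + (0.49×3 + 0.51×5.17) = 5.1067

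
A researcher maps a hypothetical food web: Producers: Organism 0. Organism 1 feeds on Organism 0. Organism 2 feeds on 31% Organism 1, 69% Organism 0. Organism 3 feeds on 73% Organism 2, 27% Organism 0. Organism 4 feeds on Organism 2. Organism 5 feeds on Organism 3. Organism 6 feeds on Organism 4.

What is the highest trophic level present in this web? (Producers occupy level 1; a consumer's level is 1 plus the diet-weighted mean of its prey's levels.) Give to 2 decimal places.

4.31

Organism 1: 1 + 1 = 2
Organism 2: 1 + (0.31×2 + 0.69×1) = 2.31
Organism 3: 1 + (0.73×2.31 + 0.27×1) = 2.9563
Organism 4: 1 + 2.31 = 3.31
Organism 5: 1 + 2.9563 = 3.9563
Organism 6: 1 + 3.31 = 4.31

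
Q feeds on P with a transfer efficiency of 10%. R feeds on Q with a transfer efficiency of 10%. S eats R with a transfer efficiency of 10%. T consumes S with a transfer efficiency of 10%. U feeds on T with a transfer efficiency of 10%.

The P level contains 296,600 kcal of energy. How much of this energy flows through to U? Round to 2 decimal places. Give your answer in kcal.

2.97 kcal

Q: 296600 × 0.1 = 29660 kcal
R: 29660 × 0.1 = 2966 kcal
S: 2966 × 0.1 = 296.6 kcal
T: 296.6 × 0.1 = 29.66 kcal
U: 29.66 × 0.1 = 2.966 kcal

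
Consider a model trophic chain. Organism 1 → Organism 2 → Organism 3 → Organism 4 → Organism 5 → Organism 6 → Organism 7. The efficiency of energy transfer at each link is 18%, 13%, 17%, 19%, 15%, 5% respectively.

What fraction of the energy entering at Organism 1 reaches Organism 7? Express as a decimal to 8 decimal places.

Product of link efficiencies: 0.18 × 0.13 × 0.17 × 0.19 × 0.15 × 0.05 = 0.00000566865

0.00000567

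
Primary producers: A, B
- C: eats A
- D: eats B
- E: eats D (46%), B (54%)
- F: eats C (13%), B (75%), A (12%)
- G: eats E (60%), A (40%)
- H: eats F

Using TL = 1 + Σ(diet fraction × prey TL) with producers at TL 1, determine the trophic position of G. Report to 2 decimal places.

C: 1 + 1 = 2
D: 1 + 1 = 2
E: 1 + (0.46×2 + 0.54×1) = 2.46
F: 1 + (0.13×2 + 0.75×1 + 0.12×1) = 2.13
G: 1 + (0.6×2.46 + 0.4×1) = 2.876
H: 1 + 2.13 = 3.13

2.88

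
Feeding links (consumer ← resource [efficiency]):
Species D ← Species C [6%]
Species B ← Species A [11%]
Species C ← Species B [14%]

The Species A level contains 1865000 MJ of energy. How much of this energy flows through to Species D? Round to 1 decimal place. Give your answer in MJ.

1723.3 MJ

Species B: 1865000 × 0.11 = 205150 MJ
Species C: 205150 × 0.14 = 28721 MJ
Species D: 28721 × 0.06 = 1723.26 MJ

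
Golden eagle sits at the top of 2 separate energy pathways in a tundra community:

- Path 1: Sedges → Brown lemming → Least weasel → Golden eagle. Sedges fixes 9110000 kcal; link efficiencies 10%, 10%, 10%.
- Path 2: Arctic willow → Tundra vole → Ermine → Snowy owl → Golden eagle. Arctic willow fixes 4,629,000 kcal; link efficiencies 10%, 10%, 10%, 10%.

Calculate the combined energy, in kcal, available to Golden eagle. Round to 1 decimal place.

9572.9 kcal

Path 1: 9110000 × 0.1 × 0.1 × 0.1 = 9110 kcal
Path 2: 4629000 × 0.1 × 0.1 × 0.1 × 0.1 = 462.9 kcal
Total at Golden eagle: 9110 + 462.9 = 9572.9 kcal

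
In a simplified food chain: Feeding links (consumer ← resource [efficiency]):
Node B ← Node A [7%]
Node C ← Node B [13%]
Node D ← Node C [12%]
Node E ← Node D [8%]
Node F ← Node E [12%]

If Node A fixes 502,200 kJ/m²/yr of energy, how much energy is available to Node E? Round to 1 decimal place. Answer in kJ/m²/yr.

Node B: 502200 × 0.07 = 35154 kJ/m²/yr
Node C: 35154 × 0.13 = 4570.02 kJ/m²/yr
Node D: 4570.02 × 0.12 = 548.4024 kJ/m²/yr
Node E: 548.4024 × 0.08 = 43.872192 kJ/m²/yr

43.9 kJ/m²/yr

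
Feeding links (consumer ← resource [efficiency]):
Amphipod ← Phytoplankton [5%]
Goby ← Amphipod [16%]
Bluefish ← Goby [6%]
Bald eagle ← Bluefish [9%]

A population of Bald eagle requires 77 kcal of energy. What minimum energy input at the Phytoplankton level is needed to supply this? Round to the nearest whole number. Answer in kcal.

1782407 kcal

Cumulative transfer efficiency: 0.05 × 0.16 × 0.06 × 0.09 = 0.0000432
Phytoplankton energy = 77 / 0.0000432 = 1782407 kcal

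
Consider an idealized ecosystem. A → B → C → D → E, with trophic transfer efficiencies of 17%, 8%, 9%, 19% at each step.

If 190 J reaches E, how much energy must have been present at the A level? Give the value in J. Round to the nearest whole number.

816993 J

Cumulative transfer efficiency: 0.17 × 0.08 × 0.09 × 0.19 = 0.00023256
A energy = 190 / 0.00023256 = 816993 J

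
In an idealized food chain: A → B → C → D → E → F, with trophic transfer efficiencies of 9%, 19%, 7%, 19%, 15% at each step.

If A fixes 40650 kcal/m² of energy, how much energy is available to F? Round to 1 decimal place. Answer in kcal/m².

1.4 kcal/m²

B: 40650 × 0.09 = 3658.5 kcal/m²
C: 3658.5 × 0.19 = 695.115 kcal/m²
D: 695.115 × 0.07 = 48.65805 kcal/m²
E: 48.65805 × 0.19 = 9.2450295 kcal/m²
F: 9.2450295 × 0.15 = 1.386754425 kcal/m²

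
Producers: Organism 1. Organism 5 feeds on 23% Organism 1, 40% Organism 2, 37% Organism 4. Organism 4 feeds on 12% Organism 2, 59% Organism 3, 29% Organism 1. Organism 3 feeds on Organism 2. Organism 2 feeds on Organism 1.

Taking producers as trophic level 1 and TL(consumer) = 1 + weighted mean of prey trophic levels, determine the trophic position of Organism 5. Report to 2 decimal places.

3.25

Organism 2: 1 + 1 = 2
Organism 3: 1 + 2 = 3
Organism 4: 1 + (0.12×2 + 0.59×3 + 0.29×1) = 3.3
Organism 5: 1 + (0.23×1 + 0.4×2 + 0.37×3.3) = 3.251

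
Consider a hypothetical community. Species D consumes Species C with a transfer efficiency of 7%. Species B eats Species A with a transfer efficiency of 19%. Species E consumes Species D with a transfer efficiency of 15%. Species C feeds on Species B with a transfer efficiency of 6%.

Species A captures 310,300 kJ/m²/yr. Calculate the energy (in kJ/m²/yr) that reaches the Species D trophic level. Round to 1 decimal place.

Species B: 310300 × 0.19 = 58957 kJ/m²/yr
Species C: 58957 × 0.06 = 3537.42 kJ/m²/yr
Species D: 3537.42 × 0.07 = 247.6194 kJ/m²/yr

247.6 kJ/m²/yr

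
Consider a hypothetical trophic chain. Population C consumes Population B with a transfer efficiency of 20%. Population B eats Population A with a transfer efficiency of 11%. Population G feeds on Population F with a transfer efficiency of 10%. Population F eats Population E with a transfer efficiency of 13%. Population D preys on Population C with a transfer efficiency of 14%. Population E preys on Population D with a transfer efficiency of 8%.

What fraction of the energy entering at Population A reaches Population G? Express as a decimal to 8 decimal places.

Product of link efficiencies: 0.11 × 0.2 × 0.14 × 0.08 × 0.13 × 0.1 = 0.0000032032

0.00000320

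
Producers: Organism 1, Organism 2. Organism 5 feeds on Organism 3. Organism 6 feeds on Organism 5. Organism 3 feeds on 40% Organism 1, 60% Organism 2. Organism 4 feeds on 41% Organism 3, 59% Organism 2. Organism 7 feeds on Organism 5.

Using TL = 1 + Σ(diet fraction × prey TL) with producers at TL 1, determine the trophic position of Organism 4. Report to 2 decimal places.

Organism 3: 1 + (0.4×1 + 0.6×1) = 2
Organism 4: 1 + (0.41×2 + 0.59×1) = 2.41
Organism 5: 1 + 2 = 3
Organism 6: 1 + 3 = 4
Organism 7: 1 + 3 = 4

2.41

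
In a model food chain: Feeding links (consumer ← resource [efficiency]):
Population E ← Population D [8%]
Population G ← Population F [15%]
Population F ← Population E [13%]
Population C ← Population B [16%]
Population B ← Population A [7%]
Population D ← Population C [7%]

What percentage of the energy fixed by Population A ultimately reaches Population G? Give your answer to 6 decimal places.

0.000122%

Product of link efficiencies: 0.07 × 0.16 × 0.07 × 0.08 × 0.13 × 0.15 = 0.00000122304
As a percentage: 0.00000122304 × 100 = 0.000122%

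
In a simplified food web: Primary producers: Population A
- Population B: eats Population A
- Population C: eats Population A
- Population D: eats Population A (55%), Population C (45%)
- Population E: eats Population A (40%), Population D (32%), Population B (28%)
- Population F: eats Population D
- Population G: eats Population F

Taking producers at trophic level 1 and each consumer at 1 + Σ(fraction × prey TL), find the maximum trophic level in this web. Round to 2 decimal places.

Population B: 1 + 1 = 2
Population C: 1 + 1 = 2
Population D: 1 + (0.55×1 + 0.45×2) = 2.45
Population E: 1 + (0.4×1 + 0.32×2.45 + 0.28×2) = 2.744
Population F: 1 + 2.45 = 3.45
Population G: 1 + 3.45 = 4.45

4.45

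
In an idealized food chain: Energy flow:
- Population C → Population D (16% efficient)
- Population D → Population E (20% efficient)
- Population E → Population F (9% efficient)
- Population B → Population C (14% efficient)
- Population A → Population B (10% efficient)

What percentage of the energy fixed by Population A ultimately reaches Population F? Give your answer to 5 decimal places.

Product of link efficiencies: 0.1 × 0.14 × 0.16 × 0.2 × 0.09 = 0.00004032
As a percentage: 0.00004032 × 100 = 0.00403%

0.00403%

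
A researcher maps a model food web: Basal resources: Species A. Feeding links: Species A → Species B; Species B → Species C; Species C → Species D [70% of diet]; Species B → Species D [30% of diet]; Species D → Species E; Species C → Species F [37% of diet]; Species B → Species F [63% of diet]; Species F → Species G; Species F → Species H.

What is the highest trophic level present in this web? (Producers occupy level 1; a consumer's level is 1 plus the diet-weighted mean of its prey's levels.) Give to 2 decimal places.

Species B: 1 + 1 = 2
Species C: 1 + 2 = 3
Species D: 1 + (0.7×3 + 0.3×2) = 3.7
Species E: 1 + 3.7 = 4.7
Species F: 1 + (0.37×3 + 0.63×2) = 3.37
Species G: 1 + 3.37 = 4.37
Species H: 1 + 3.37 = 4.37

4.70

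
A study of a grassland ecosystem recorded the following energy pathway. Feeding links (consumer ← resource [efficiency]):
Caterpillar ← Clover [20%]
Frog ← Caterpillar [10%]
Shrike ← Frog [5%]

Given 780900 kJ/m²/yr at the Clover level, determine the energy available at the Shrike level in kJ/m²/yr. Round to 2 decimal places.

Caterpillar: 780900 × 0.2 = 156180 kJ/m²/yr
Frog: 156180 × 0.1 = 15618 kJ/m²/yr
Shrike: 15618 × 0.05 = 780.9 kJ/m²/yr

780.90 kJ/m²/yr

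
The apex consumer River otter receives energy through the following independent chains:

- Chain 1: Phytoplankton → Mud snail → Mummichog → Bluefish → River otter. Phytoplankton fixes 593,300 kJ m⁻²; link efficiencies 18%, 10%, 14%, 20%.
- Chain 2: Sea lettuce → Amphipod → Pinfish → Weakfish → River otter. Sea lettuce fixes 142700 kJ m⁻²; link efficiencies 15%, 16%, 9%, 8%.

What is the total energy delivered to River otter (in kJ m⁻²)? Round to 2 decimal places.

Chain 1: 593300 × 0.18 × 0.1 × 0.14 × 0.2 = 299.0232 kJ m⁻²
Chain 2: 142700 × 0.15 × 0.16 × 0.09 × 0.08 = 24.65856 kJ m⁻²
Total at River otter: 299.0232 + 24.65856 = 323.68176 kJ m⁻²

323.68 kJ m⁻²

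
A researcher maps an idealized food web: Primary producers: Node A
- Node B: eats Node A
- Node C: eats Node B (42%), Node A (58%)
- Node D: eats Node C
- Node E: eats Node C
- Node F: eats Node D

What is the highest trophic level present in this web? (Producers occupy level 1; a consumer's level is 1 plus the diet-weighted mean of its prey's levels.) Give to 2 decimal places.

Node B: 1 + 1 = 2
Node C: 1 + (0.42×2 + 0.58×1) = 2.42
Node D: 1 + 2.42 = 3.42
Node E: 1 + 2.42 = 3.42
Node F: 1 + 3.42 = 4.42

4.42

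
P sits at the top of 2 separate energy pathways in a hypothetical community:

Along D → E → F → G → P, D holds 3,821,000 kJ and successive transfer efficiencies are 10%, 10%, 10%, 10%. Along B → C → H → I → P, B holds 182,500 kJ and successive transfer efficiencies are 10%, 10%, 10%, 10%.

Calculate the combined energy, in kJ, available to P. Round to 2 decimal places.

Via D: 3821000 × 0.1 × 0.1 × 0.1 × 0.1 = 382.1 kJ
Via B: 182500 × 0.1 × 0.1 × 0.1 × 0.1 = 18.25 kJ
Total at P: 382.1 + 18.25 = 400.35 kJ

400.35 kJ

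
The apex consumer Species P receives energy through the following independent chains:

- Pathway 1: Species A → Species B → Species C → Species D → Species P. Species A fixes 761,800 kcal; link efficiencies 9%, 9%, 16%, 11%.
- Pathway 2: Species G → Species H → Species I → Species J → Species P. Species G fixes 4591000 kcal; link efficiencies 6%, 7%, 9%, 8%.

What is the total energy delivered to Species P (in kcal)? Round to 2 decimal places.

247.43 kcal

Pathway 1: 761800 × 0.09 × 0.09 × 0.16 × 0.11 = 108.602208 kcal
Pathway 2: 4591000 × 0.06 × 0.07 × 0.09 × 0.08 = 138.83184 kcal
Total at Species P: 108.602208 + 138.83184 = 247.434048 kcal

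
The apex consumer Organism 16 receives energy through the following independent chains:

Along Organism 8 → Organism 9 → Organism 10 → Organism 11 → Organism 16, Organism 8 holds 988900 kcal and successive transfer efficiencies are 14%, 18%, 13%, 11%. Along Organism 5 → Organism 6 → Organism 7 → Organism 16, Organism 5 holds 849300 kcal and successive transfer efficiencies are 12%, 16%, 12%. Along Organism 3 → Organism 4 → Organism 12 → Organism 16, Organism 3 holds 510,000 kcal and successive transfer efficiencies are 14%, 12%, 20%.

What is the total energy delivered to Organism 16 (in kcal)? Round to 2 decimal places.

Via Organism 8: 988900 × 0.14 × 0.18 × 0.13 × 0.11 = 356.360004 kcal
Via Organism 5: 849300 × 0.12 × 0.16 × 0.12 = 1956.7872 kcal
Via Organism 3: 510000 × 0.14 × 0.12 × 0.2 = 1713.6 kcal
Total at Organism 16: 356.360004 + 1956.7872 + 1713.6 = 4026.747204 kcal

4026.75 kcal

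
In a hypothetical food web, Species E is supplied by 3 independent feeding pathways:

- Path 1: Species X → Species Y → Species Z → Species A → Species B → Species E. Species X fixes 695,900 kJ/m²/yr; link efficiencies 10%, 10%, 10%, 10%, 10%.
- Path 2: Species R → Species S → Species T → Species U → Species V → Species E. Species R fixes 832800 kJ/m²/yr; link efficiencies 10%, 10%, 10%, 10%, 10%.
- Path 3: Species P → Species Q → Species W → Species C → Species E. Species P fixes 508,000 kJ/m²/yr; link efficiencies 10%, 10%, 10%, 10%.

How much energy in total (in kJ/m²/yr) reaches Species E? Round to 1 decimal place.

66.1 kJ/m²/yr

Path 1: 695900 × 0.1 × 0.1 × 0.1 × 0.1 × 0.1 = 6.959 kJ/m²/yr
Path 2: 832800 × 0.1 × 0.1 × 0.1 × 0.1 × 0.1 = 8.328 kJ/m²/yr
Path 3: 508000 × 0.1 × 0.1 × 0.1 × 0.1 = 50.8 kJ/m²/yr
Total at Species E: 6.959 + 8.328 + 50.8 = 66.087 kJ/m²/yr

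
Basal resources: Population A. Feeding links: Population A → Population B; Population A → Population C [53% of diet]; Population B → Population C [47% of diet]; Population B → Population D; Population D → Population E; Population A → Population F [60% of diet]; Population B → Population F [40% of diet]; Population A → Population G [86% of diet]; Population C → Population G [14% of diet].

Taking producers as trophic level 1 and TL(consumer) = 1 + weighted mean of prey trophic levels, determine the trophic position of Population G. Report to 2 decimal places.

Population B: 1 + 1 = 2
Population C: 1 + (0.53×1 + 0.47×2) = 2.47
Population D: 1 + 2 = 3
Population E: 1 + 3 = 4
Population F: 1 + (0.6×1 + 0.4×2) = 2.4
Population G: 1 + (0.86×1 + 0.14×2.47) = 2.2058

2.21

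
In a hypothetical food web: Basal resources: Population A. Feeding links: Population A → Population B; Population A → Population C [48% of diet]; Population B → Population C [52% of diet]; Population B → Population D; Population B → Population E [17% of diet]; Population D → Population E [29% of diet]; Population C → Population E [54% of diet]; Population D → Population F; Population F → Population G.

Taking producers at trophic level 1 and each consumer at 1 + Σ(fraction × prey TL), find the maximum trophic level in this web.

5

Population B: 1 + 1 = 2
Population C: 1 + (0.48×1 + 0.52×2) = 2.52
Population D: 1 + 2 = 3
Population E: 1 + (0.17×2 + 0.29×3 + 0.54×2.52) = 3.5708
Population F: 1 + 3 = 4
Population G: 1 + 4 = 5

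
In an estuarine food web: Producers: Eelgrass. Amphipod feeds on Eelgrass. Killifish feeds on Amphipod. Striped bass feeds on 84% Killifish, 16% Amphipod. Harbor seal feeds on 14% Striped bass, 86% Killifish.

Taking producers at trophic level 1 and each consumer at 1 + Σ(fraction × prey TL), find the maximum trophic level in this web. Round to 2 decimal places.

Amphipod: 1 + 1 = 2
Killifish: 1 + 2 = 3
Striped bass: 1 + (0.84×3 + 0.16×2) = 3.84
Harbor seal: 1 + (0.14×3.84 + 0.86×3) = 4.1176

4.12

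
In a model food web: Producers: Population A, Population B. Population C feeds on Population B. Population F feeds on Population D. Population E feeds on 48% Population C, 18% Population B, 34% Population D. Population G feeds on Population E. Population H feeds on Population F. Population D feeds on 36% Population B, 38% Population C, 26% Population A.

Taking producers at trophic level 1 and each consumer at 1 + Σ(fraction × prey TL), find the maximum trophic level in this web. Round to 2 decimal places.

4.38

Population C: 1 + 1 = 2
Population D: 1 + (0.36×1 + 0.38×2 + 0.26×1) = 2.38
Population E: 1 + (0.48×2 + 0.18×1 + 0.34×2.38) = 2.9492
Population F: 1 + 2.38 = 3.38
Population G: 1 + 2.9492 = 3.9492
Population H: 1 + 3.38 = 4.38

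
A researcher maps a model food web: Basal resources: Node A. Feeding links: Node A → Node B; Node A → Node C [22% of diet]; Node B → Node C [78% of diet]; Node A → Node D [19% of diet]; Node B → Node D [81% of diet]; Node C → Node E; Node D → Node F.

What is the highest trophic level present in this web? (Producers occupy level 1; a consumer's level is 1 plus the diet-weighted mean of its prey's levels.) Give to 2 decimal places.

3.81

Node B: 1 + 1 = 2
Node C: 1 + (0.22×1 + 0.78×2) = 2.78
Node D: 1 + (0.19×1 + 0.81×2) = 2.81
Node E: 1 + 2.78 = 3.78
Node F: 1 + 2.81 = 3.81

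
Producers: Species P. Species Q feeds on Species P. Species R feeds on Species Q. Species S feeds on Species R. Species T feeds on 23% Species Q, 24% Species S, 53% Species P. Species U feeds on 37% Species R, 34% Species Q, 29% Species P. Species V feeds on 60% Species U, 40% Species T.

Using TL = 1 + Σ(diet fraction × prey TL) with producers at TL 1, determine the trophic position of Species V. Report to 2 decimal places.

Species Q: 1 + 1 = 2
Species R: 1 + 2 = 3
Species S: 1 + 3 = 4
Species T: 1 + (0.23×2 + 0.24×4 + 0.53×1) = 2.95
Species U: 1 + (0.37×3 + 0.34×2 + 0.29×1) = 3.08
Species V: 1 + (0.6×3.08 + 0.4×2.95) = 4.028

4.03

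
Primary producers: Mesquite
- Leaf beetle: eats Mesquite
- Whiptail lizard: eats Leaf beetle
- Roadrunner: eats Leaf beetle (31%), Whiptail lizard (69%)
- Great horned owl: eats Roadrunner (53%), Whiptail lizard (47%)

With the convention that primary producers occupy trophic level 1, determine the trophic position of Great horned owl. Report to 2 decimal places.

4.37

Leaf beetle: 1 + 1 = 2
Whiptail lizard: 1 + 2 = 3
Roadrunner: 1 + (0.31×2 + 0.69×3) = 3.69
Great horned owl: 1 + (0.53×3.69 + 0.47×3) = 4.3657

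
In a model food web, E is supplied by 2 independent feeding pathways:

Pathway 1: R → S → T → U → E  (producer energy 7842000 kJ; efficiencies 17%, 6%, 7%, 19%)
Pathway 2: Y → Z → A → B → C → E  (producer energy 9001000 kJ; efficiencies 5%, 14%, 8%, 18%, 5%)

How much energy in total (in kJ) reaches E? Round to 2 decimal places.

Pathway 1: 7842000 × 0.17 × 0.06 × 0.07 × 0.19 = 1063.84572 kJ
Pathway 2: 9001000 × 0.05 × 0.14 × 0.08 × 0.18 × 0.05 = 45.36504 kJ
Total at E: 1063.84572 + 45.36504 = 1109.21076 kJ

1109.21 kJ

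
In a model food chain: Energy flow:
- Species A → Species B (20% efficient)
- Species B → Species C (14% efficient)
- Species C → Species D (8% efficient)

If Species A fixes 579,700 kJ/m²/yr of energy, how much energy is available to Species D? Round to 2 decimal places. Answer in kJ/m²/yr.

1298.53 kJ/m²/yr

Species B: 579700 × 0.2 = 115940 kJ/m²/yr
Species C: 115940 × 0.14 = 16231.6 kJ/m²/yr
Species D: 16231.6 × 0.08 = 1298.528 kJ/m²/yr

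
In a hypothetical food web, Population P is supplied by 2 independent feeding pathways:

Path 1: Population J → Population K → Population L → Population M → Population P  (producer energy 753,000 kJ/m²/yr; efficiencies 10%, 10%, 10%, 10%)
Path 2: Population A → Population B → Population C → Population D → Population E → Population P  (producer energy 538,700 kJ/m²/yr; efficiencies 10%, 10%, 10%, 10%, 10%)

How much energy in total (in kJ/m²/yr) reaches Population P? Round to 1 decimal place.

80.7 kJ/m²/yr

Path 1: 753000 × 0.1 × 0.1 × 0.1 × 0.1 = 75.3 kJ/m²/yr
Path 2: 538700 × 0.1 × 0.1 × 0.1 × 0.1 × 0.1 = 5.387 kJ/m²/yr
Total at Population P: 75.3 + 5.387 = 80.687 kJ/m²/yr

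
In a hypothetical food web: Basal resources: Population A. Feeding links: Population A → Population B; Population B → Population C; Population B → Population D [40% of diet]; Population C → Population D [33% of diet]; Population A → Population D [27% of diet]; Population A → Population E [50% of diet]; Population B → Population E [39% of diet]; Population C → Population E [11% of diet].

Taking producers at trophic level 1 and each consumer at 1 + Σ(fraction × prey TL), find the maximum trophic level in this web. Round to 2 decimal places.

3.06

Population B: 1 + 1 = 2
Population C: 1 + 2 = 3
Population D: 1 + (0.4×2 + 0.33×3 + 0.27×1) = 3.06
Population E: 1 + (0.5×1 + 0.39×2 + 0.11×3) = 2.61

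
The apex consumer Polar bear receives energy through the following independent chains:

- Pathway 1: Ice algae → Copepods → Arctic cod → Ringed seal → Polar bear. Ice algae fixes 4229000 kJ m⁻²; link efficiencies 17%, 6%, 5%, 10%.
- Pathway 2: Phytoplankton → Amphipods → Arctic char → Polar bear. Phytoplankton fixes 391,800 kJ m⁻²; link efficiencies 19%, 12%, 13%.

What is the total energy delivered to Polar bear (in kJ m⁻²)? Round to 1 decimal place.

Pathway 1: 4229000 × 0.17 × 0.06 × 0.05 × 0.1 = 215.679 kJ m⁻²
Pathway 2: 391800 × 0.19 × 0.12 × 0.13 = 1161.2952 kJ m⁻²
Total at Polar bear: 215.679 + 1161.2952 = 1376.9742 kJ m⁻²

1377.0 kJ m⁻²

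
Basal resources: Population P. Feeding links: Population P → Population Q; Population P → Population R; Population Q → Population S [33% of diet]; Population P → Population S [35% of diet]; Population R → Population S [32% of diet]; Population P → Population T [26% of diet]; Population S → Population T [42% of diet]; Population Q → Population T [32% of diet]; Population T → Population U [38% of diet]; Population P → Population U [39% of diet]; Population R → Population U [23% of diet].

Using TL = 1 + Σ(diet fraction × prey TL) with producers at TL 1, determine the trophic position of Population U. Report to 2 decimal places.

Population Q: 1 + 1 = 2
Population R: 1 + 1 = 2
Population S: 1 + (0.33×2 + 0.35×1 + 0.32×2) = 2.65
Population T: 1 + (0.26×1 + 0.42×2.65 + 0.32×2) = 3.013
Population U: 1 + (0.38×3.013 + 0.39×1 + 0.23×2) = 2.99494

2.99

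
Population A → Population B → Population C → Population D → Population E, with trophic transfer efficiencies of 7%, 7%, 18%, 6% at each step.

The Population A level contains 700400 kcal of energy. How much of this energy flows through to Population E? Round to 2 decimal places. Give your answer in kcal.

37.07 kcal

Population B: 700400 × 0.07 = 49028 kcal
Population C: 49028 × 0.07 = 3431.96 kcal
Population D: 3431.96 × 0.18 = 617.7528 kcal
Population E: 617.7528 × 0.06 = 37.065168 kcal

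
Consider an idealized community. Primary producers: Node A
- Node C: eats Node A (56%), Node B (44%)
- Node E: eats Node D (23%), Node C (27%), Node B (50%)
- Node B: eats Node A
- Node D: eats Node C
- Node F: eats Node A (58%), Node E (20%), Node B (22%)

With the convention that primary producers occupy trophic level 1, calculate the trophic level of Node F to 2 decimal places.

Node B: 1 + 1 = 2
Node C: 1 + (0.56×1 + 0.44×2) = 2.44
Node D: 1 + 2.44 = 3.44
Node E: 1 + (0.23×3.44 + 0.27×2.44 + 0.5×2) = 3.45
Node F: 1 + (0.58×1 + 0.2×3.45 + 0.22×2) = 2.71

2.71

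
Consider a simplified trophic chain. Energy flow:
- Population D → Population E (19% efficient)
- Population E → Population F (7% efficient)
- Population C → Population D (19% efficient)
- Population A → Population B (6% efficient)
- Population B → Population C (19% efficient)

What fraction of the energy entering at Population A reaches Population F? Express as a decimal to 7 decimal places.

0.0000288

Product of link efficiencies: 0.06 × 0.19 × 0.19 × 0.19 × 0.07 = 0.0000288078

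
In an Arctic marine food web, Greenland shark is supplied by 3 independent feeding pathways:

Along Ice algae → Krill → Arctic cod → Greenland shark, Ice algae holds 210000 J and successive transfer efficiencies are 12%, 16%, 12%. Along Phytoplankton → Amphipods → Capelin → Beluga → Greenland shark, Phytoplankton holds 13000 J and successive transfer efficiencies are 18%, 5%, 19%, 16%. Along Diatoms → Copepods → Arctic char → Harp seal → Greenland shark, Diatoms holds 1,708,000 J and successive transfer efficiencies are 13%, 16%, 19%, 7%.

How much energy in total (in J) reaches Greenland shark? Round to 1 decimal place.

959.9 J

Via Ice algae: 210000 × 0.12 × 0.16 × 0.12 = 483.84 J
Via Phytoplankton: 13000 × 0.18 × 0.05 × 0.19 × 0.16 = 3.5568 J
Via Diatoms: 1708000 × 0.13 × 0.16 × 0.19 × 0.07 = 472.50112 J
Total at Greenland shark: 483.84 + 3.5568 + 472.50112 = 959.89792 J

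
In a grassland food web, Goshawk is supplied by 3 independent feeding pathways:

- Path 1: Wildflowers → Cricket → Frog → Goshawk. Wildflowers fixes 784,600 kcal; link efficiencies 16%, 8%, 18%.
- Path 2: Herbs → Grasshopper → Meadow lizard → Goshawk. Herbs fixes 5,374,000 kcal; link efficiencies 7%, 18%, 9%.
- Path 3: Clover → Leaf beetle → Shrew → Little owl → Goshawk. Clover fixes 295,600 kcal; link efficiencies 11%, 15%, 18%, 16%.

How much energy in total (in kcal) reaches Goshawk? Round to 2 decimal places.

Path 1: 784600 × 0.16 × 0.08 × 0.18 = 1807.7184 kcal
Path 2: 5374000 × 0.07 × 0.18 × 0.09 = 6094.116 kcal
Path 3: 295600 × 0.11 × 0.15 × 0.18 × 0.16 = 140.46912 kcal
Total at Goshawk: 1807.7184 + 6094.116 + 140.46912 = 8042.30352 kcal

8042.30 kcal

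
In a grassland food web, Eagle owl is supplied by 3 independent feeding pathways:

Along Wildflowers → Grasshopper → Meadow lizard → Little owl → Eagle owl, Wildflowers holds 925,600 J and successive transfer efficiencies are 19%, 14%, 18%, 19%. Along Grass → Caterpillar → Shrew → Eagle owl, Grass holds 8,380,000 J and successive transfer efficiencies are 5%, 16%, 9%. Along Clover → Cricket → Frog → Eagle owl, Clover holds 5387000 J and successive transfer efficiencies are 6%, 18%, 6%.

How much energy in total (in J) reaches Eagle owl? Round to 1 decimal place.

Via Wildflowers: 925600 × 0.19 × 0.14 × 0.18 × 0.19 = 842.036832 J
Via Grass: 8380000 × 0.05 × 0.16 × 0.09 = 6033.6 J
Via Clover: 5387000 × 0.06 × 0.18 × 0.06 = 3490.776 J
Total at Eagle owl: 842.036832 + 6033.6 + 3490.776 = 10366.412832 J

10366.4 J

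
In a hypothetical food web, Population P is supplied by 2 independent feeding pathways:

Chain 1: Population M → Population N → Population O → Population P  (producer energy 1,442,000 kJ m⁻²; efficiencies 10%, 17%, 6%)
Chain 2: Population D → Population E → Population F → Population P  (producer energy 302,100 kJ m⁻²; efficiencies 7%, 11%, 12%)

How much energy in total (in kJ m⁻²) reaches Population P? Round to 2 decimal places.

1749.98 kJ m⁻²

Chain 1: 1442000 × 0.1 × 0.17 × 0.06 = 1470.84 kJ m⁻²
Chain 2: 302100 × 0.07 × 0.11 × 0.12 = 279.1404 kJ m⁻²
Total at Population P: 1470.84 + 279.1404 = 1749.9804 kJ m⁻²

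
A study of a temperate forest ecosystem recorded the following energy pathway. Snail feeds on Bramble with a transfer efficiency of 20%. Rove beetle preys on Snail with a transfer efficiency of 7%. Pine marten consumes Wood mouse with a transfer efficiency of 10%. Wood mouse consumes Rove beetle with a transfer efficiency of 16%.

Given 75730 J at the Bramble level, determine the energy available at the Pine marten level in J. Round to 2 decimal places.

Snail: 75730 × 0.2 = 15146 J
Rove beetle: 15146 × 0.07 = 1060.22 J
Wood mouse: 1060.22 × 0.16 = 169.6352 J
Pine marten: 169.6352 × 0.1 = 16.96352 J

16.96 J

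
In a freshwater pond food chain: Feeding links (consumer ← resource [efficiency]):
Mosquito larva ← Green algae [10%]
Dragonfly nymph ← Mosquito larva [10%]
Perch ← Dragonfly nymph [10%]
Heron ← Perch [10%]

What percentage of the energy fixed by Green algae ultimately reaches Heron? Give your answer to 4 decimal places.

Product of link efficiencies: 0.1 × 0.1 × 0.1 × 0.1 = 0.0001
As a percentage: 0.0001 × 100 = 0.0100%

0.0100%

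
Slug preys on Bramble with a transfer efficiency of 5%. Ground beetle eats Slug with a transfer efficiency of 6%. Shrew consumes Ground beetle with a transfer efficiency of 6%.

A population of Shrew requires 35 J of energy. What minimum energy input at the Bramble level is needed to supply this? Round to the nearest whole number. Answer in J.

Cumulative transfer efficiency: 0.05 × 0.06 × 0.06 = 0.00018
Bramble energy = 35 / 0.00018 = 194444 J

194444 J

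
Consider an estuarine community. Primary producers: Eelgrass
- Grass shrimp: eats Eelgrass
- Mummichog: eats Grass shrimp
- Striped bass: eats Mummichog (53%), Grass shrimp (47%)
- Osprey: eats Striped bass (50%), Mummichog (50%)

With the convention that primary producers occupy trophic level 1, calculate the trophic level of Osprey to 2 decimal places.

4.27

Grass shrimp: 1 + 1 = 2
Mummichog: 1 + 2 = 3
Striped bass: 1 + (0.53×3 + 0.47×2) = 3.53
Osprey: 1 + (0.5×3.53 + 0.5×3) = 4.265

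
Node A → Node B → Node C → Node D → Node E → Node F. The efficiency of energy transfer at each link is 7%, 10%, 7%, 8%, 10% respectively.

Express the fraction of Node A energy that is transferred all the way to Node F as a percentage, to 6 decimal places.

0.000392%

Product of link efficiencies: 0.07 × 0.1 × 0.07 × 0.08 × 0.1 = 0.00000392
As a percentage: 0.00000392 × 100 = 0.000392%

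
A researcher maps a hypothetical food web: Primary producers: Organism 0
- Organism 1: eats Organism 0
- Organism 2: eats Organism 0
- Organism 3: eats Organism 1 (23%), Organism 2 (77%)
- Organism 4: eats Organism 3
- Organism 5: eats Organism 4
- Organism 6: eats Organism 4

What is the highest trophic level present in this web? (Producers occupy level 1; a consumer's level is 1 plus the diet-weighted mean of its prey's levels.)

5

Organism 1: 1 + 1 = 2
Organism 2: 1 + 1 = 2
Organism 3: 1 + (0.23×2 + 0.77×2) = 3
Organism 4: 1 + 3 = 4
Organism 5: 1 + 4 = 5
Organism 6: 1 + 4 = 5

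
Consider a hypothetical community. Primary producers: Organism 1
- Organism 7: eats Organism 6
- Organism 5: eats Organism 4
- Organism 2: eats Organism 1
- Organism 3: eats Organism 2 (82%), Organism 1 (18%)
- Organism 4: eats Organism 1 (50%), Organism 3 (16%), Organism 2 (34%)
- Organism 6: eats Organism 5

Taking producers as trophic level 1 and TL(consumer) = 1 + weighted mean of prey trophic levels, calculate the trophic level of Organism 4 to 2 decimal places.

2.63

Organism 2: 1 + 1 = 2
Organism 3: 1 + (0.82×2 + 0.18×1) = 2.82
Organism 4: 1 + (0.5×1 + 0.16×2.82 + 0.34×2) = 2.6312
Organism 5: 1 + 2.6312 = 3.6312
Organism 6: 1 + 3.6312 = 4.6312
Organism 7: 1 + 4.6312 = 5.6312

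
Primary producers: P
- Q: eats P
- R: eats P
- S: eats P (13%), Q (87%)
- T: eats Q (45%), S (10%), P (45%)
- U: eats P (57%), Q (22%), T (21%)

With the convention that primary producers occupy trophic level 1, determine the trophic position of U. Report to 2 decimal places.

2.56

Q: 1 + 1 = 2
R: 1 + 1 = 2
S: 1 + (0.13×1 + 0.87×2) = 2.87
T: 1 + (0.45×2 + 0.1×2.87 + 0.45×1) = 2.637
U: 1 + (0.57×1 + 0.22×2 + 0.21×2.637) = 2.56377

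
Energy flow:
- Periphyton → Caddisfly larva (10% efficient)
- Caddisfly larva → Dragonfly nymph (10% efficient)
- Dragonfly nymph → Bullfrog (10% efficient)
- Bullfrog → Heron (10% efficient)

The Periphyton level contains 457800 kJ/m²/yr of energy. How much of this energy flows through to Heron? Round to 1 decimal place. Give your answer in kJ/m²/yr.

45.8 kJ/m²/yr

Caddisfly larva: 457800 × 0.1 = 45780 kJ/m²/yr
Dragonfly nymph: 45780 × 0.1 = 4578 kJ/m²/yr
Bullfrog: 4578 × 0.1 = 457.8 kJ/m²/yr
Heron: 457.8 × 0.1 = 45.78 kJ/m²/yr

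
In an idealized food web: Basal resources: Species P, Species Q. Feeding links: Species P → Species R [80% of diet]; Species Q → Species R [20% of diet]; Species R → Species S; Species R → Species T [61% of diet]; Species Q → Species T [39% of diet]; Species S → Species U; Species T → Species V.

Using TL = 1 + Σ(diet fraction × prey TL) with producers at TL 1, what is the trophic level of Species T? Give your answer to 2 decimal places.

Species R: 1 + (0.8×1 + 0.2×1) = 2
Species S: 1 + 2 = 3
Species T: 1 + (0.61×2 + 0.39×1) = 2.61
Species U: 1 + 3 = 4
Species V: 1 + 2.61 = 3.61

2.61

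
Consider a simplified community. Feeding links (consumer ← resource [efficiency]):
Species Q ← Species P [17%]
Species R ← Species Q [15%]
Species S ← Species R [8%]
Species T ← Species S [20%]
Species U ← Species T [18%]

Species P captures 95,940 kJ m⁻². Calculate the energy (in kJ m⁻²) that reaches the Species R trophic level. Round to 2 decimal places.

2446.47 kJ m⁻²

Species Q: 95940 × 0.17 = 16309.8 kJ m⁻²
Species R: 16309.8 × 0.15 = 2446.47 kJ m⁻²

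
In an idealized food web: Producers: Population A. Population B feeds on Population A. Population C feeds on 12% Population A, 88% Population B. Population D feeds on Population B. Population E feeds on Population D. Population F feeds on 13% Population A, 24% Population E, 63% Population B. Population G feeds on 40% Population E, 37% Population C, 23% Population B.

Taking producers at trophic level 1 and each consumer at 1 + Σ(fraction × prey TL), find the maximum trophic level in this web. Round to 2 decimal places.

4.13

Population B: 1 + 1 = 2
Population C: 1 + (0.12×1 + 0.88×2) = 2.88
Population D: 1 + 2 = 3
Population E: 1 + 3 = 4
Population F: 1 + (0.13×1 + 0.24×4 + 0.63×2) = 3.35
Population G: 1 + (0.4×4 + 0.37×2.88 + 0.23×2) = 4.1256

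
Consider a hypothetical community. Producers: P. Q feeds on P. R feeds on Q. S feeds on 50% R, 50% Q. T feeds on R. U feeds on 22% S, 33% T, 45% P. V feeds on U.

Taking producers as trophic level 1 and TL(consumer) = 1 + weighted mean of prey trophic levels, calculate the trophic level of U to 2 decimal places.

Q: 1 + 1 = 2
R: 1 + 2 = 3
S: 1 + (0.5×3 + 0.5×2) = 3.5
T: 1 + 3 = 4
U: 1 + (0.22×3.5 + 0.33×4 + 0.45×1) = 3.54
V: 1 + 3.54 = 4.54

3.54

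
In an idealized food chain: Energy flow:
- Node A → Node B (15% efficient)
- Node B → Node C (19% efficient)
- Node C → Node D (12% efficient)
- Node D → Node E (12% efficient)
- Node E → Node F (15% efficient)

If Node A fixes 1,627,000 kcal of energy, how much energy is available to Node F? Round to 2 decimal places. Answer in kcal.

100.16 kcal

Node B: 1627000 × 0.15 = 244050 kcal
Node C: 244050 × 0.19 = 46369.5 kcal
Node D: 46369.5 × 0.12 = 5564.34 kcal
Node E: 5564.34 × 0.12 = 667.7208 kcal
Node F: 667.7208 × 0.15 = 100.15812 kcal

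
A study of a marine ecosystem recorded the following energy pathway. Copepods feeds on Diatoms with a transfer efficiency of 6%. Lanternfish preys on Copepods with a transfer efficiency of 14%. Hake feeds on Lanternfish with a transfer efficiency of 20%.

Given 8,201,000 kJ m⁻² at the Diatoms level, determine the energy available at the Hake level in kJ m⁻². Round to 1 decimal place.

13777.7 kJ m⁻²

Copepods: 8201000 × 0.06 = 492060 kJ m⁻²
Lanternfish: 492060 × 0.14 = 68888.4 kJ m⁻²
Hake: 68888.4 × 0.2 = 13777.68 kJ m⁻²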